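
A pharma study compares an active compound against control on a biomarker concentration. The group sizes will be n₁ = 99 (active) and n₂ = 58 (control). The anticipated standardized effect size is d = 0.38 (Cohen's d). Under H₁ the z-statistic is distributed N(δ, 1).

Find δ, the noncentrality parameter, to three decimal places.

δ = d / √(1/n₁ + 1/n₂) = 0.38 / √(1/99 + 1/58) = 2.2981

δ ≈ 2.298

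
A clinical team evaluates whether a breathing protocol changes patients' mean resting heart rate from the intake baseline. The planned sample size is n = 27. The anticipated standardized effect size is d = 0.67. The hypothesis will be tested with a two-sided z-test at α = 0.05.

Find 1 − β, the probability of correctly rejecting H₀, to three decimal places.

Noncentrality parameter: δ = d·√n = 0.67 × √27 = 3.4814
Critical value for a two-sided test at α = 0.05: z_{α/2} = 1.960.
Power = Φ(δ − 1.960) + Φ(−δ − 1.960) = Φ(1.521) + Φ(-5.441) = 0.9359 + 0.0000 = 0.9359.

Power ≈ 0.936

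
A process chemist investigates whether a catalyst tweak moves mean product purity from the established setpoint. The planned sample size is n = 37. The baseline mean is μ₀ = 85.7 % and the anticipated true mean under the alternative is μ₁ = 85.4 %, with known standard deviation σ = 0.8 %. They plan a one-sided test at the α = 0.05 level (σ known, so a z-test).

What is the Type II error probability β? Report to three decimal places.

β ≈ 0.262

Standardized effect: d = |μ₁ − μ₀| / σ = |85.4 − 85.7| / 0.8 = 0.3750
Noncentrality parameter: δ = d·√n = 0.3750 × √37 = 2.2810
One-sided α = 0.05 → critical value z_{0.05} = 1.645.
Power = Φ(δ − 1.645) = Φ(0.636) = 0.7377.
Type II error: β = 1 − power = 1 − 0.7377 = 0.2623.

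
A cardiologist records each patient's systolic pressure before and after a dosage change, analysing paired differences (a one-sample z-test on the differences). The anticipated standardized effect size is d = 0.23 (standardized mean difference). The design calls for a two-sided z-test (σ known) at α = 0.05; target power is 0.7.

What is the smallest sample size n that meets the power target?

n = 117

Set Φ(δ − 1.960) = 0.7; then δ − 1.960 = Φ⁻¹(0.7) = 0.524, giving δ = 2.484.
(For δ > 0 the lower-tail rejection region contributes negligibly to power, so the one-term inversion is standard.)
δ = d·√n ⇒ n = (δ/d)² = (2.484 / 0.23)² = 116.67.
Round up to the next whole unit.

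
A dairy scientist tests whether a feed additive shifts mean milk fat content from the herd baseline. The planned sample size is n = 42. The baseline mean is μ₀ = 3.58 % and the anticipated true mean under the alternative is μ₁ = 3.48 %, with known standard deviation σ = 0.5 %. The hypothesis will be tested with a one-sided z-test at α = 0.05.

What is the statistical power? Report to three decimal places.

Standardized effect: d = |μ₁ − μ₀| / σ = |3.48 − 3.58| / 0.5 = 0.2000
Noncentrality parameter: δ = d·√n = 0.2000 × √42 = 1.2961
Critical value for a one-sided test at α = 0.05: z_α = 1.645.
Power = Φ(δ − 1.645) = Φ(-0.349) = 0.3637.

Power ≈ 0.364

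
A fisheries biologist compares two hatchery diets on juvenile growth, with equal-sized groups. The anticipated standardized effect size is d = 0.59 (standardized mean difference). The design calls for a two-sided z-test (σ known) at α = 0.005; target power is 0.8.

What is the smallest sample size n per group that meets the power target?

n = 77 per group

For power 0.8 need Φ(δ − z_{0.0025}) = 0.8, so δ = z_{0.0025} + z_{0.20} = 2.807 + 0.842 = 3.649.
(For δ > 0 the lower-tail rejection region contributes negligibly to power, so the one-term inversion is standard.)
δ = d·√(n/2) ⇒ n = 2(δ/d)² = 2 × (3.649 / 0.59)² = 76.49.
Rounding up, n = 77 per group.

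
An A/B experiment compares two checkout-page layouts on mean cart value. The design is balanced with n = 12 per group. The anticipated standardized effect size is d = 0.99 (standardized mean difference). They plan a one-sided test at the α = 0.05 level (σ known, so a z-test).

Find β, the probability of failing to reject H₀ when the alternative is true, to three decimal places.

Noncentrality parameter: δ = d·√(n/2) = 0.99 × √(12/2) = 2.4250
Critical value for a one-sided test at α = 0.05: z_α = 1.645.
Power = Φ(δ − 1.645) = Φ(0.780) = 0.7823.
Type II error: β = 1 − power = 1 − 0.7823 = 0.2177.

β ≈ 0.218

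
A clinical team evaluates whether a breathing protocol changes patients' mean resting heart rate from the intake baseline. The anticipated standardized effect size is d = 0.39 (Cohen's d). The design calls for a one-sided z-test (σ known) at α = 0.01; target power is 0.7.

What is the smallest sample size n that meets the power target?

For power 0.7 need Φ(δ − z_{0.01}) = 0.7, so δ = z_{0.01} + z_{0.30} = 2.326 + 0.524 = 2.851.
δ = d·√n ⇒ n = (δ/d)² = (2.851 / 0.39)² = 53.43.
Round up to the next whole unit.

n = 54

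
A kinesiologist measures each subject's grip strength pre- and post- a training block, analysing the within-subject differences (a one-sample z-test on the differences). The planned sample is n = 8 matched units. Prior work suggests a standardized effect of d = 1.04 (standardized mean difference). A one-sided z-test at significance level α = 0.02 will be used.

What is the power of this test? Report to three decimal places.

Noncentrality parameter: λ = d·√n = 1.04 × √8 = 2.9416
Critical value for a one-sided test at α = 0.02: z_α = 2.054.
Power = Φ(λ − 2.054) = Φ(0.888) = 0.8127.

Power ≈ 0.813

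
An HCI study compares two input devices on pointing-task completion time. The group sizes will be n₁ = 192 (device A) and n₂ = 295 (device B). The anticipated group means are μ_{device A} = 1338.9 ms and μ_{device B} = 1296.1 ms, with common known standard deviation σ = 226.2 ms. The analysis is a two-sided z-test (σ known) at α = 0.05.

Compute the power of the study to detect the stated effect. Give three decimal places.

Power ≈ 0.532

Standardized effect: d = |μ_{device A} − μ_{device B}| / σ = |1338.9 − 1296.1| / 226.2 = 0.1892
Noncentrality parameter: λ = d / √(1/n₁ + 1/n₂) = 0.1892 / √(1/192 + 1/295) = 2.0406
Two-sided α = 0.05 → critical value z_{0.025} = 1.960.
Power = Φ(λ − 1.960) + Φ(−λ − 1.960) = Φ(0.081) + Φ(-4.001) = 0.5321 + 0.0000 = 0.5321.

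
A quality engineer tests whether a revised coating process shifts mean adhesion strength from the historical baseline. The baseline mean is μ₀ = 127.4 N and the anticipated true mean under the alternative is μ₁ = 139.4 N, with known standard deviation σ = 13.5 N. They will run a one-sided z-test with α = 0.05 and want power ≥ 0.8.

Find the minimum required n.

n = 8

Standardized effect: d = |μ₁ − μ₀| / σ = |139.4 − 127.4| / 13.5 = 0.8889
For power 0.8 need Φ(δ − z_{0.05}) = 0.8, so δ = z_{0.05} + z_{0.20} = 1.645 + 0.842 = 2.486.
δ = d·√n ⇒ n = (δ/d)² = (2.486 / 0.8889)² = 7.82.
Rounding up, n = 8.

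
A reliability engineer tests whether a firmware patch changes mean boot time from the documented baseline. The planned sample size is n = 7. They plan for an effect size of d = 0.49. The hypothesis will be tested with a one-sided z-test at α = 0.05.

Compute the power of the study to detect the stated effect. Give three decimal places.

Power ≈ 0.364

Noncentrality parameter: δ = d·√n = 0.49 × √7 = 1.2964
Critical value for a one-sided test at α = 0.05: z_α = 1.645.
Power = Φ(δ − 1.645) = Φ(-0.348) = 0.3638.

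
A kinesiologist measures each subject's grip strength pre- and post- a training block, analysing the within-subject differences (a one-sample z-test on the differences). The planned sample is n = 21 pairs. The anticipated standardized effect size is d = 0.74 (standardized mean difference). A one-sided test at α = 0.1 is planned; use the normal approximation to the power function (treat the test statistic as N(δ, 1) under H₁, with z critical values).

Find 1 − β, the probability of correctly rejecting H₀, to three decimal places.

Power ≈ 0.983

Noncentrality parameter: δ = d·√n = 0.74 × √21 = 3.3911
One-sided α = 0.1 → critical value z_{0.1} = 1.282.
Power = Φ(δ − 1.282) = Φ(2.110) = 0.9826.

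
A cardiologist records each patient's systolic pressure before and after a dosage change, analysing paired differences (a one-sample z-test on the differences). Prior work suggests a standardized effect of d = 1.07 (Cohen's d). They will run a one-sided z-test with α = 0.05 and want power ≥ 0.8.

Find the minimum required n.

Set Φ(δ − 1.645) = 0.8; then δ − 1.645 = Φ⁻¹(0.8) = 0.842, giving δ = 2.486.
δ = d·√n ⇒ n = (δ/d)² = (2.486 / 1.07)² = 5.40.
Round up to the next whole unit.

n = 6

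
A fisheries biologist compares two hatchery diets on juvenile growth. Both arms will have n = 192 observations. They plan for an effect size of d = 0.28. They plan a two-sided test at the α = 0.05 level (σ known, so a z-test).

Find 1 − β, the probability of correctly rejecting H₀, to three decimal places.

Noncentrality parameter: δ = d·√(n/2) = 0.28 × √(192/2) = 2.7434
Critical value for a two-sided test at α = 0.05: z_{α/2} = 1.960.
Power = Φ(δ − 1.960) + Φ(−δ − 1.960) = Φ(0.783) + Φ(-4.703) = 0.7833 + 0.0000 = 0.7833.

Power ≈ 0.783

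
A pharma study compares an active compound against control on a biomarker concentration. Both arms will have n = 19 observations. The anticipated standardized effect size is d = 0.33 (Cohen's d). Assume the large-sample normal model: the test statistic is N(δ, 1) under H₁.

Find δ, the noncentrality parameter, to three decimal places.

δ ≈ 1.017

δ = d·√(n/2) = 0.33 × √(19/2) = 1.0171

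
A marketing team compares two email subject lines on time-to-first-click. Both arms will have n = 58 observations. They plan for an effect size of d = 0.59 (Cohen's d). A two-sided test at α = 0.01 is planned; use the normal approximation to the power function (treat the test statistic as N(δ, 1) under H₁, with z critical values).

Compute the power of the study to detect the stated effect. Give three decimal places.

Noncentrality parameter: δ = d·√(n/2) = 0.59 × √(58/2) = 3.1772
Critical value for a two-sided test at α = 0.01: z_{α/2} = 2.576.
Power = Φ(δ − 2.576) + Φ(−δ − 2.576) = Φ(0.601) + Φ(-5.753) = 0.7262 + 0.0000 = 0.7262.

Power ≈ 0.726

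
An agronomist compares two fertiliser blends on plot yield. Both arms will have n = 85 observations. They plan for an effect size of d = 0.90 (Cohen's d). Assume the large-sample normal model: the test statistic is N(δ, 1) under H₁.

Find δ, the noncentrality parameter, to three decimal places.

δ ≈ 5.867

The noncentrality parameter scales effect size by the design's sample-size factor: δ = d·√(n/2) = 0.90 × √(85/2) = 5.8673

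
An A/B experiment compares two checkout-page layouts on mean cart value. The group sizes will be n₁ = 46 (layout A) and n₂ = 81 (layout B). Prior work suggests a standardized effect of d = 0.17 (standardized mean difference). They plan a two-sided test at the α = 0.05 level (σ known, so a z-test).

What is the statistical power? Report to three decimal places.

Power ≈ 0.151

Noncentrality parameter: λ = d / √(1/n₁ + 1/n₂) = 0.17 / √(1/46 + 1/81) = 0.9208
Critical value for a two-sided test at α = 0.05: z_{α/2} = 1.960.
Power = Φ(λ − 1.960) + Φ(−λ − 1.960) = Φ(-1.039) + Φ(-2.881) = 0.1494 + 0.0020 = 0.1513.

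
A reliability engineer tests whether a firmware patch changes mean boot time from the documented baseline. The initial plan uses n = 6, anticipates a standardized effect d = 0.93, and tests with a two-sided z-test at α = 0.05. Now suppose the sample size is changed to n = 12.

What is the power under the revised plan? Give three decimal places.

With n = 12: δ = d·√n = 0.93 × √12 = 3.2216. Critical value z_{0.025} = 1.960.
Revised power = Φ(δ − 1.960) + Φ(−δ − 1.960) = Φ(1.262) + Φ(-5.182) = 0.8965 + 0.0000 = 0.8965.

Power ≈ 0.896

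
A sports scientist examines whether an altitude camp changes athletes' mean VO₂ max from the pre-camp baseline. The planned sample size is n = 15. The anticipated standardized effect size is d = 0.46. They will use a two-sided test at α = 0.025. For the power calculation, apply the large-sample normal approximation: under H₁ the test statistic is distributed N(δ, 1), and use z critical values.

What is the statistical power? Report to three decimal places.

Noncentrality parameter: δ = d·√n = 0.46 × √15 = 1.7816
Critical value for a two-sided test at α = 0.025: z_{α/2} = 2.241.
Power = Φ(δ − 2.241) + Φ(−δ − 2.241) = Φ(-0.460) + Φ(-4.023) = 0.3228 + 0.0000 = 0.3228.

Power ≈ 0.323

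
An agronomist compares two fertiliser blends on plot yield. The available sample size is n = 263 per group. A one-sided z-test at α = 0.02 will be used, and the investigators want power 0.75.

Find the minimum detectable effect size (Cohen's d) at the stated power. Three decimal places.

d ≈ 0.238

Need Φ(δ − 2.054) = 0.75, so δ = 2.054 + 0.674 = 2.728.
δ = d·√(n/2) ⇒ d = δ/√(n/2) = 2.728/√(263/2) = 0.2379.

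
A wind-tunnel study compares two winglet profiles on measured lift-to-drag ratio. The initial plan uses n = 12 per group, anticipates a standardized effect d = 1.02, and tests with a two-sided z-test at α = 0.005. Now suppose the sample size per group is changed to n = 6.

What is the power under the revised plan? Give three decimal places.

With n = 6 per group: δ = d·√(n/2) = 1.02 × √(6/2) = 1.7667. Critical value z_{0.0025} = 2.807.
Revised power = Φ(δ − 2.807) + Φ(−δ − 2.807) = Φ(-1.040) + Φ(-4.574) = 0.1491 + 0.0000 = 0.1491.

Power ≈ 0.149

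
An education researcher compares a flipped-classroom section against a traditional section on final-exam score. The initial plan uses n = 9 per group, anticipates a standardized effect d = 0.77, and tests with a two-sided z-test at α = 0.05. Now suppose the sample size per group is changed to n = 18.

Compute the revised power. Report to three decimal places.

With n = 18 per group: δ = d·√(n/2) = 0.77 × √(18/2) = 2.3100. Critical value z_{0.025} = 1.960.
Revised power = Φ(δ − 1.960) + Φ(−δ − 1.960) = Φ(0.350) + Φ(-4.270) = 0.6368 + 0.0000 = 0.6369.

Power ≈ 0.637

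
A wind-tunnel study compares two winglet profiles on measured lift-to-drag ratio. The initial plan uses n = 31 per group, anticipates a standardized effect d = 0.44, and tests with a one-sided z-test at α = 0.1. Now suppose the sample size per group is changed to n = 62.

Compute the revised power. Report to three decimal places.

Power ≈ 0.879

With n = 62 per group: δ = d·√(n/2) = 0.44 × √(62/2) = 2.4498. Critical value z_{0.1} = 1.282.
Revised power = Φ(δ − 1.282) = Φ(1.168) = 0.8787.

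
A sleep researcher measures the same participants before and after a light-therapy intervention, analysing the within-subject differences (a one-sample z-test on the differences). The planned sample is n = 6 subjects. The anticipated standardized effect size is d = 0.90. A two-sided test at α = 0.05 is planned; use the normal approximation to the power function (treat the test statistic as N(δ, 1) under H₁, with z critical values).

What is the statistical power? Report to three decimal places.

Noncentrality parameter: δ = d·√n = 0.90 × √6 = 2.2045
Critical value for a two-sided test at α = 0.05: z_{α/2} = 1.960.
Power = Φ(δ − 1.960) + Φ(−δ − 1.960) = Φ(0.245) + Φ(-4.165) = 0.5966 + 0.0000 = 0.5966.

Power ≈ 0.597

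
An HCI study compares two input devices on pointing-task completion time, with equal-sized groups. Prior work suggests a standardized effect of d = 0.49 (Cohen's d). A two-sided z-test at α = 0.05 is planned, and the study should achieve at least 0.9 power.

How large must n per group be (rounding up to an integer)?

n = 88 per group

Set Φ(δ − 1.960) = 0.9; then δ − 1.960 = Φ⁻¹(0.9) = 1.282, giving δ = 3.242.
(The Φ(−δ − z_{α/2}) term is vanishingly small for δ > 0 and is dropped in the standard sample-size formula.)
δ = d·√(n/2) ⇒ n = 2(δ/d)² = 2 × (3.242 / 0.49)² = 87.53.
Rounding up, n = 88 per group.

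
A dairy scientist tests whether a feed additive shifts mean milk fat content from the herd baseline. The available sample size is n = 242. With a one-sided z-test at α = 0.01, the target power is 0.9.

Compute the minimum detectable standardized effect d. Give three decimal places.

d ≈ 0.232

Required noncentrality: δ = z_{0.01} + z_{0.10} = 2.326 + 1.282 = 3.608.
δ = d·√n ⇒ d = δ/√n = 3.608/√242 = 0.2319.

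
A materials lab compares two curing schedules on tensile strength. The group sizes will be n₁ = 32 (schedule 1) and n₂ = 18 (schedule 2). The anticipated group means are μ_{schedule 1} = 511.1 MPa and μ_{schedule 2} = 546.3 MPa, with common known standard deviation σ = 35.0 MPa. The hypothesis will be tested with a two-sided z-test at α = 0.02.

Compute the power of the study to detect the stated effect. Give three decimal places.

Power ≈ 0.862

Standardized effect: d = |μ_{schedule 1} − μ_{schedule 2}| / σ = |511.1 − 546.3| / 35.0 = 1.0057
Noncentrality parameter: λ = d / √(1/n₁ + 1/n₂) = 1.0057 / √(1/32 + 1/18) = 3.4135
Two-sided α = 0.02 → critical value z_{0.01} = 2.326.
Power = Φ(λ − 2.326) + Φ(−λ − 2.326) = Φ(1.087) + Φ(-5.740) = 0.8615 + 0.0000 = 0.8615.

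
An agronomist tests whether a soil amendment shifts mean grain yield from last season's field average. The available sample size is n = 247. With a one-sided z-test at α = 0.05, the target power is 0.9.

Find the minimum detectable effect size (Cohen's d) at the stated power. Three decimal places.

d ≈ 0.186

Required noncentrality: δ = z_{0.05} + z_{0.10} = 1.645 + 1.282 = 2.926.
δ = d·√n ⇒ d = δ/√n = 2.926/√247 = 0.1862.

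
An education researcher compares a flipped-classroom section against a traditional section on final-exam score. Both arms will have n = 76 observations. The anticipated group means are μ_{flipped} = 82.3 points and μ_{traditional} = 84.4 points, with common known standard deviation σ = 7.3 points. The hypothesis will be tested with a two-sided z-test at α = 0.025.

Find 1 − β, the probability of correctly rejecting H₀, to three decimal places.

Standardized effect: d = |μ_{flipped} − μ_{traditional}| / σ = |82.3 − 84.4| / 7.3 = 0.2877
Noncentrality parameter: δ = d·√(n/2) = 0.2877 × √(76/2) = 1.7733
Two-sided α = 0.025 → critical value z_{0.0125} = 2.241.
Power = Φ(δ − 2.241) + Φ(−δ − 2.241) = Φ(-0.468) + Φ(-4.015) = 0.3199 + 0.0000 = 0.3199.

Power ≈ 0.320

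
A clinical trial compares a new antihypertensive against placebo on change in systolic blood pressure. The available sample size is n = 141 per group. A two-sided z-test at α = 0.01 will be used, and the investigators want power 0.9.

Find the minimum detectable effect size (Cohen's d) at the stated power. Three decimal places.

d ≈ 0.459

Required noncentrality: δ = z_{0.005} + z_{0.10} = 2.576 + 1.282 = 3.857.
(Lower-tail contribution to power is negligible for δ > 0.)
δ = d·√(n/2) ⇒ d = δ/√(n/2) = 3.857/√(141/2) = 0.4594.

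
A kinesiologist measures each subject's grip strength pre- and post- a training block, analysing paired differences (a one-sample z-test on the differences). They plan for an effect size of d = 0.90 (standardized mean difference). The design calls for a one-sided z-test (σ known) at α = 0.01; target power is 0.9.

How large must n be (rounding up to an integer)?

n = 17

For power 0.9 need Φ(δ − z_{0.01}) = 0.9, so δ = z_{0.01} + z_{0.10} = 2.326 + 1.282 = 3.608.
δ = d·√n ⇒ n = (δ/d)² = (3.608 / 0.90)² = 16.07.
Rounding up, n = 17.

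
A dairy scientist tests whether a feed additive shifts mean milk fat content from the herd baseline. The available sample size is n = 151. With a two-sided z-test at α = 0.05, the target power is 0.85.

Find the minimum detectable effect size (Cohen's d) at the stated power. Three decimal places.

d ≈ 0.244

Required noncentrality: δ = z_{0.025} + z_{0.15} = 1.960 + 1.036 = 2.996.
(The second rejection-region term Φ(−δ − z_{α/2}) is negligible and dropped.)
δ = d·√n ⇒ d = δ/√n = 2.996/√151 = 0.2438.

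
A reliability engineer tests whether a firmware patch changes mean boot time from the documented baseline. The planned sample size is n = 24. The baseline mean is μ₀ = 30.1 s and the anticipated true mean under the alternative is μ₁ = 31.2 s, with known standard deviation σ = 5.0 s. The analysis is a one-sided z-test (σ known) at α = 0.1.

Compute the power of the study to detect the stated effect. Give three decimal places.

Standardized effect: d = |μ₁ − μ₀| / σ = |31.2 − 30.1| / 5.0 = 0.2200
Noncentrality parameter: λ = d·√n = 0.2200 × √24 = 1.0778
One-sided α = 0.1 → critical value z_{0.1} = 1.282.
Power = Φ(λ − 1.282) = Φ(-0.204) = 0.4193.

Power ≈ 0.419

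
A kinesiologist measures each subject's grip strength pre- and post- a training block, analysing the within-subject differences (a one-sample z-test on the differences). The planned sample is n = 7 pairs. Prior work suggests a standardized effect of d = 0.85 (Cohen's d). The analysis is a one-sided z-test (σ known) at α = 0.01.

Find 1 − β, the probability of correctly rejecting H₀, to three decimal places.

Noncentrality parameter: δ = d·√n = 0.85 × √7 = 2.2489
Critical value for a one-sided test at α = 0.01: z_α = 2.326.
Power = P(Z > 2.326 − δ) = Φ(-0.077) = 0.4691.

Power ≈ 0.469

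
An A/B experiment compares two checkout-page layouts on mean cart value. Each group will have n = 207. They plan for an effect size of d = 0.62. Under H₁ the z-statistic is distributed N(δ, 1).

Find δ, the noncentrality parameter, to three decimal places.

δ ≈ 6.308

δ = d·√(n/2) = 0.62 × √(207/2) = 6.3076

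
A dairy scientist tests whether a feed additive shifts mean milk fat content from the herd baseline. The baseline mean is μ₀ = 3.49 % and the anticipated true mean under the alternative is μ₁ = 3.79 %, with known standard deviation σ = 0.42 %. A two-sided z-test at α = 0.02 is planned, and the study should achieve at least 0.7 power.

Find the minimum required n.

n = 16

Standardized effect: d = |μ₁ − μ₀| / σ = |3.79 − 3.49| / 0.42 = 0.7143
Set Φ(δ − 2.326) = 0.7; then δ − 2.326 = Φ⁻¹(0.7) = 0.524, giving δ = 2.851.
(The Φ(−δ − z_{α/2}) term is vanishingly small for δ > 0 and is dropped in the standard sample-size formula.)
δ = d·√n ⇒ n = (δ/d)² = (2.851 / 0.7143)² = 15.93.
Rounding up, n = 16.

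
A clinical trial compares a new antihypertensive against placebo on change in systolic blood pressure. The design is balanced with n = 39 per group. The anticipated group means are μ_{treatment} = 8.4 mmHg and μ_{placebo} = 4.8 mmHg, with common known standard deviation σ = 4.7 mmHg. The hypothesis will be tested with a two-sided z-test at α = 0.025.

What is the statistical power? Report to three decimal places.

Standardized effect: d = |μ_{treatment} − μ_{placebo}| / σ = |8.4 − 4.8| / 4.7 = 0.7660
Noncentrality parameter: λ = d·√(n/2) = 0.7660 × √(39/2) = 3.3824
Critical value for a two-sided test at α = 0.025: z_{α/2} = 2.241.
Power = Φ(λ − 2.241) + Φ(−λ − 2.241) = Φ(1.141) + Φ(-5.624) = 0.8731 + 0.0000 = 0.8731.

Power ≈ 0.873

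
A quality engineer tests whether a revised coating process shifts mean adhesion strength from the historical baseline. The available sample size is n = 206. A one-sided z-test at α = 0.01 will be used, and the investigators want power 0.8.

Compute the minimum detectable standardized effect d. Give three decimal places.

d ≈ 0.221

Required noncentrality: δ = z_{0.01} + z_{0.20} = 2.326 + 0.842 = 3.168.
δ = d·√n ⇒ d = δ/√n = 3.168/√206 = 0.2207.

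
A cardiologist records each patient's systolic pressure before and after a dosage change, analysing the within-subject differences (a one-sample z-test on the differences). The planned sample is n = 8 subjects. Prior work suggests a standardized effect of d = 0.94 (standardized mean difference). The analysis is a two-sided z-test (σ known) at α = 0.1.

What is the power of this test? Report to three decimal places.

Power ≈ 0.845

Noncentrality parameter: δ = d·√n = 0.94 × √8 = 2.6587
Two-sided α = 0.1 → critical value z_{0.05} = 1.645.
Power = Φ(δ − 1.645) + Φ(−δ − 1.645) = Φ(1.014) + Φ(-4.304) = 0.8447 + 0.0000 = 0.8447.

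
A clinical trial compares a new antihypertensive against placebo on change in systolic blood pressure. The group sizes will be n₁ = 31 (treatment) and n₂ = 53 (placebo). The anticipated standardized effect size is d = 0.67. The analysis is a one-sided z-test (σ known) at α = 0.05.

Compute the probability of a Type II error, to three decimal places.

Noncentrality parameter: δ = d / √(1/n₁ + 1/n₂) = 0.67 / √(1/31 + 1/53) = 2.9632
One-sided α = 0.05 → critical value z_{0.05} = 1.645.
Power = Φ(δ − 1.645) = Φ(1.318) = 0.9063.
Type II error: β = 1 − power = 1 − 0.9063 = 0.0937.

β ≈ 0.094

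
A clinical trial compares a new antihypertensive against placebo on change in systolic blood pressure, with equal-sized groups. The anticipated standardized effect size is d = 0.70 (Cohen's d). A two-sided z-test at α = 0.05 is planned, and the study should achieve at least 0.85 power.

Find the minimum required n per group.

n = 37 per group

Set Φ(δ − 1.960) = 0.85; then δ − 1.960 = Φ⁻¹(0.85) = 1.036, giving δ = 2.996.
(The Φ(−δ − z_{α/2}) term is vanishingly small for δ > 0 and is dropped in the standard sample-size formula.)
δ = d·√(n/2) ⇒ n = 2(δ/d)² = 2 × (2.996 / 0.70)² = 36.65.
Rounding up, n = 37 per group.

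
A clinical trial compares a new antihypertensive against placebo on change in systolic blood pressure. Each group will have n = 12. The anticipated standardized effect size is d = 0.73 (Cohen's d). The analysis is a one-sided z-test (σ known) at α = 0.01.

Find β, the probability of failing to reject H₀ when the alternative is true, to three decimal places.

β ≈ 0.705

Noncentrality parameter: δ = d·√(n/2) = 0.73 × √(12/2) = 1.7881
One-sided α = 0.01 → critical value z_{0.01} = 2.326.
Power = Φ(δ − 2.326) = Φ(-0.538) = 0.2952.
Type II error: β = 1 − power = 1 − 0.2952 = 0.7048.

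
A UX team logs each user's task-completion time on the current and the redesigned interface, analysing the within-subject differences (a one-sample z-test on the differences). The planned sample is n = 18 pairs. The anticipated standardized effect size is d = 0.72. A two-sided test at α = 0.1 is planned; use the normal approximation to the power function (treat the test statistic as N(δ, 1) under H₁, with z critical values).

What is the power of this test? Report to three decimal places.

Power ≈ 0.921

Noncentrality parameter: δ = d·√n = 0.72 × √18 = 3.0547
Critical value for a two-sided test at α = 0.1: z_{α/2} = 1.645.
Power = Φ(δ − 1.645) + Φ(−δ − 1.645) = Φ(1.410) + Φ(-4.700) = 0.9207 + 0.0000 = 0.9207.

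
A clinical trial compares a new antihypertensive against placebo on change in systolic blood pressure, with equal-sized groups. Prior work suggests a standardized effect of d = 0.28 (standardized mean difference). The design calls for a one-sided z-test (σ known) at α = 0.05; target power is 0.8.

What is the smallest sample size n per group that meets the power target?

n = 158 per group

Set Φ(δ − 1.645) = 0.8; then δ − 1.645 = Φ⁻¹(0.8) = 0.842, giving δ = 2.486.
δ = d·√(n/2) ⇒ n = 2(δ/d)² = 2 × (2.486 / 0.28)² = 157.72.
Rounding up, n = 158 per group.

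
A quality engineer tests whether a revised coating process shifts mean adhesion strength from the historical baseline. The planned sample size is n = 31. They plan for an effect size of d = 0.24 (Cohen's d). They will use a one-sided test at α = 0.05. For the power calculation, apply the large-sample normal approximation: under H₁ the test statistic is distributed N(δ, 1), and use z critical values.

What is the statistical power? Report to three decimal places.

Noncentrality parameter: δ = d·√n = 0.24 × √31 = 1.3363
One-sided α = 0.05 → critical value z_{0.05} = 1.645.
Power = P(Z > 1.645 − δ) = Φ(-0.309) = 0.3788.

Power ≈ 0.379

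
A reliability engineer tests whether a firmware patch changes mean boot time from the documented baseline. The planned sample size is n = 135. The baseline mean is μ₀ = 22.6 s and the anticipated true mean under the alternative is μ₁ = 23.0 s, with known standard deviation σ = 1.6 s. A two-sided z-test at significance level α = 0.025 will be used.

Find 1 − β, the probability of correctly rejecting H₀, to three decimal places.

Power ≈ 0.746

Standardized effect: d = |μ₁ − μ₀| / σ = |23.0 − 22.6| / 1.6 = 0.2500
Noncentrality parameter: δ = d·√n = 0.2500 × √135 = 2.9047
Critical value for a two-sided test at α = 0.025: z_{α/2} = 2.241.
Power = Φ(δ − 2.241) + Φ(−δ − 2.241) = Φ(0.663) + Φ(-5.146) = 0.7464 + 0.0000 = 0.7464.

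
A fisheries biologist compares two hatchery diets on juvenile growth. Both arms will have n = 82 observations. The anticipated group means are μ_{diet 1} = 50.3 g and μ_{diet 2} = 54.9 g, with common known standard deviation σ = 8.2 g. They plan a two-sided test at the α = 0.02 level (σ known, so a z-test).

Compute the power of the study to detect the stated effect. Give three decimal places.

Standardized effect: d = |μ_{diet 1} − μ_{diet 2}| / σ = |50.3 − 54.9| / 8.2 = 0.5610
Noncentrality parameter: δ = d·√(n/2) = 0.5610 × √(82/2) = 3.5920
Critical value for a two-sided test at α = 0.02: z_{α/2} = 2.326.
Power = Φ(δ − 2.326) + Φ(−δ − 2.326) = Φ(1.266) + Φ(-5.918) = 0.8972 + 0.0000 = 0.8972.

Power ≈ 0.897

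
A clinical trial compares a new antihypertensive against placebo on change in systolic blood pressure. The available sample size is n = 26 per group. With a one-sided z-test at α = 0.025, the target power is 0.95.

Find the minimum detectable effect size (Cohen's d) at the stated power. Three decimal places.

Need Φ(δ − 1.960) = 0.95, so δ = 1.960 + 1.645 = 3.605.
δ = d·√(n/2) ⇒ d = δ/√(n/2) = 3.605/√(26/2) = 0.9998.

d ≈ 1.000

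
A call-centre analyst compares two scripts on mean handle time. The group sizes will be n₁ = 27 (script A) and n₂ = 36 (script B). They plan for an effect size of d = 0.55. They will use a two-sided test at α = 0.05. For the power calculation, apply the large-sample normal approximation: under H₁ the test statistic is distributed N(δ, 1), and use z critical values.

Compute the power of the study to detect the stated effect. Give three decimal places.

Power ≈ 0.579

Noncentrality parameter: δ = d / √(1/n₁ + 1/n₂) = 0.55 / √(1/27 + 1/36) = 2.1604
Two-sided α = 0.05 → critical value z_{0.025} = 1.960.
Power = Φ(δ − 1.960) + Φ(−δ − 1.960) = Φ(0.200) + Φ(-4.120) = 0.5794 + 0.0000 = 0.5794.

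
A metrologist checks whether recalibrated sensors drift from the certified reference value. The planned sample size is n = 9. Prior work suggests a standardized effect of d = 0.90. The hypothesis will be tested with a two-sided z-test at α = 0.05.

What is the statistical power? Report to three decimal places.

Noncentrality parameter: δ = d·√n = 0.90 × √9 = 2.7000
Critical value for a two-sided test at α = 0.05: z_{α/2} = 1.960.
Power = Φ(δ − 1.960) + Φ(−δ − 1.960) = Φ(0.740) + Φ(-4.660) = 0.7704 + 0.0000 = 0.7704.

Power ≈ 0.770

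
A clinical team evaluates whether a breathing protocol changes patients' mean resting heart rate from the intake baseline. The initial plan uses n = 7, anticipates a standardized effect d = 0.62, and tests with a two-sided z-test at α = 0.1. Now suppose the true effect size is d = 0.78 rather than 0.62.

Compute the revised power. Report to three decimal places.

Power ≈ 0.662

With d = 0.78: δ = d·√n = 0.78 × √7 = 2.0637. Critical value z_{0.05} = 1.645.
Revised power = Φ(δ − 1.645) + Φ(−δ − 1.645) = Φ(0.419) + Φ(-3.709) = 0.6623 + 0.0001 = 0.6624.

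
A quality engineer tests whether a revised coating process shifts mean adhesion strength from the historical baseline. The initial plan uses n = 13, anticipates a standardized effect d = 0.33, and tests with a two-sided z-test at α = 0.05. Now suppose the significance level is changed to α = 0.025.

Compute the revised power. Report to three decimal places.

Power ≈ 0.147

δ = d·√n = 0.33 × √13 = 1.1898 (unchanged). New critical value: z_{0.0125} = 2.241.
Revised power = Φ(δ − 2.241) + Φ(−δ − 2.241) = Φ(-1.052) + Φ(-3.431) = 0.1465 + 0.0003 = 0.1468.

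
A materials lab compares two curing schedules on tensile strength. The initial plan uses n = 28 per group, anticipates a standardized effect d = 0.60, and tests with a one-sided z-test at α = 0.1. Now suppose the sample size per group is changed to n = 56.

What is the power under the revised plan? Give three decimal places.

Power ≈ 0.971

With n = 56 per group: δ = d·√(n/2) = 0.60 × √(56/2) = 3.1749. Critical value z_{0.1} = 1.282.
Revised power = Φ(δ − 1.282) = Φ(1.893) = 0.9708.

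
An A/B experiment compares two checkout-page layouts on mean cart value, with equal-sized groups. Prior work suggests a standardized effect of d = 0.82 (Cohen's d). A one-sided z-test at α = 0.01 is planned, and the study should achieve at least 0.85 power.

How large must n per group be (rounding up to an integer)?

n = 34 per group

Set Φ(δ − 2.326) = 0.85; then δ − 2.326 = Φ⁻¹(0.85) = 1.036, giving δ = 3.363.
δ = d·√(n/2) ⇒ n = 2(δ/d)² = 2 × (3.363 / 0.82)² = 33.64.
Round up to the next whole unit.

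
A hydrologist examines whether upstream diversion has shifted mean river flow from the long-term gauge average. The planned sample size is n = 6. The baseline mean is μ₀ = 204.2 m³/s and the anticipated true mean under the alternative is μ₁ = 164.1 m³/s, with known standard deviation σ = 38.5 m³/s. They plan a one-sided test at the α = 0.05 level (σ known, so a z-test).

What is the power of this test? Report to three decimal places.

Power ≈ 0.818

Standardized effect: d = |μ₁ − μ₀| / σ = |164.1 − 204.2| / 38.5 = 1.0416
Noncentrality parameter: λ = d·√n = 1.0416 × √6 = 2.5513
Critical value for a one-sided test at α = 0.05: z_α = 1.645.
Power = Φ(λ − 1.645) = Φ(0.906) = 0.8176.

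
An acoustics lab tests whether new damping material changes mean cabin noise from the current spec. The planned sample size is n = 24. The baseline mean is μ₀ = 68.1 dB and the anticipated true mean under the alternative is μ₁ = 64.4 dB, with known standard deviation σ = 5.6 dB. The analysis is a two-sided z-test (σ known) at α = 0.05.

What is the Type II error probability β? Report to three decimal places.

β ≈ 0.101

Standardized effect: d = |μ₁ − μ₀| / σ = |64.4 − 68.1| / 5.6 = 0.6607
Noncentrality parameter: δ = d·√n = 0.6607 × √24 = 3.2368
Critical value for a two-sided test at α = 0.05: z_{α/2} = 1.960.
Power = Φ(δ − 1.960) + Φ(−δ − 1.960) = Φ(1.277) + Φ(-5.197) = 0.8992 + 0.0000 = 0.8992.
Type II error: β = 1 − power = 1 − 0.8992 = 0.1008.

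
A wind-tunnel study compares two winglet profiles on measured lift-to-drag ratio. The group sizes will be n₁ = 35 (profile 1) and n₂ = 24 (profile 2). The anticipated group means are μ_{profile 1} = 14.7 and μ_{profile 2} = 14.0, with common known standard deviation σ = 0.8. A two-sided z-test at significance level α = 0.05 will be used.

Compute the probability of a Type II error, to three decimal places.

β ≈ 0.090

Standardized effect: d = |μ_{profile 1} − μ_{profile 2}| / σ = |14.7 − 14.0| / 0.8 = 0.8750
Noncentrality parameter: δ = d / √(1/n₁ + 1/n₂) = 0.8750 / √(1/35 + 1/24) = 3.3016
Critical value for a two-sided test at α = 0.05: z_{α/2} = 1.960.
Power = Φ(δ − 1.960) + Φ(−δ − 1.960) = Φ(1.342) + Φ(-5.262) = 0.9101 + 0.0000 = 0.9101.
Type II error: β = 1 − power = 1 − 0.9101 = 0.0899.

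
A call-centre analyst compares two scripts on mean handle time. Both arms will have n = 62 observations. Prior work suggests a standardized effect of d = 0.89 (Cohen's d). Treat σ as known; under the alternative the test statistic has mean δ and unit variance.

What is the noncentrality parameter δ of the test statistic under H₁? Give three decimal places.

The noncentrality parameter scales effect size by the design's sample-size factor: δ = d·√(n/2) = 0.89 × √(62/2) = 4.9553

δ ≈ 4.955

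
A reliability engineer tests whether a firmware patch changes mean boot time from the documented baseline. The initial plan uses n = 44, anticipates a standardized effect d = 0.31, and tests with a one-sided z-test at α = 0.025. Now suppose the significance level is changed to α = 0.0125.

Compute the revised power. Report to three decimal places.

δ = d·√n = 0.31 × √44 = 2.0563 (unchanged). New critical value: z_{0.0125} = 2.241.
Revised power = Φ(δ − 2.241) = Φ(-0.185) = 0.4266.

Power ≈ 0.427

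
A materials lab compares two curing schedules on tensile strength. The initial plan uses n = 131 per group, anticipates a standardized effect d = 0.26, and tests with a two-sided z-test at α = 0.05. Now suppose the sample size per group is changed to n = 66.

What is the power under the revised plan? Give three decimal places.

Power ≈ 0.321

With n = 66 per group: δ = d·√(n/2) = 0.26 × √(66/2) = 1.4936. Critical value z_{0.025} = 1.960.
Revised power = Φ(δ − 1.960) + Φ(−δ − 1.960) = Φ(-0.466) + Φ(-3.454) = 0.3205 + 0.0003 = 0.3207.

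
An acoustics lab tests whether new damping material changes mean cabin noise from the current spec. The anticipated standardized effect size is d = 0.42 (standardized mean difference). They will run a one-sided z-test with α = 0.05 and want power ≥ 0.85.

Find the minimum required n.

n = 41

Set Φ(δ − 1.645) = 0.85; then δ − 1.645 = Φ⁻¹(0.85) = 1.036, giving δ = 2.681.
δ = d·√n ⇒ n = (δ/d)² = (2.681 / 0.42)² = 40.76.
Round up to the next whole unit.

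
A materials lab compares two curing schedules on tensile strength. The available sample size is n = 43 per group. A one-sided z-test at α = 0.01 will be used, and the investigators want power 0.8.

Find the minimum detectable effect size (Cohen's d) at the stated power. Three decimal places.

d ≈ 0.683

Need Φ(δ − 2.326) = 0.8, so δ = 2.326 + 0.842 = 3.168.
δ = d·√(n/2) ⇒ d = δ/√(n/2) = 3.168/√(43/2) = 0.6832.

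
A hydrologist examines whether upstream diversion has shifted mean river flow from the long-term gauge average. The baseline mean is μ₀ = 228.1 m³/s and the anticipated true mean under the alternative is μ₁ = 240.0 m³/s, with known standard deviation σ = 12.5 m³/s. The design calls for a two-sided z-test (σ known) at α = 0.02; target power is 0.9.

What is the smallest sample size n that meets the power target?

n = 15

Standardized effect: d = |μ₁ − μ₀| / σ = |240.0 − 228.1| / 12.5 = 0.9520
Set Φ(δ − 2.326) = 0.9; then δ − 2.326 = Φ⁻¹(0.9) = 1.282, giving δ = 3.608.
(Ignoring the negligible lower-tail rejection probability gives the usual closed-form inversion.)
δ = d·√n ⇒ n = (δ/d)² = (3.608 / 0.9520)² = 14.36.
Round up to the next whole unit.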